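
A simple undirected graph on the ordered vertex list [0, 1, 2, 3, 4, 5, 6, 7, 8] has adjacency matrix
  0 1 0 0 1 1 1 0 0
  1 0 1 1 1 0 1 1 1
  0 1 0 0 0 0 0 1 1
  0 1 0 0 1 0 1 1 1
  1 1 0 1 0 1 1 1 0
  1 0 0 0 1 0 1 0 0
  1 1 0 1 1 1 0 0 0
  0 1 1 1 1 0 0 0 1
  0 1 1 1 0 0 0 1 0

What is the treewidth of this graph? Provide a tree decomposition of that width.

Treewidth 3.
One optimal decomposition is:
Bags: B1 = {1, 3, 7, 8}  B2 = {1, 3, 4, 7}  B3 = {1, 3, 4, 6}  B4 = {0, 1, 4, 6}  B5 = {0, 4, 5, 6}  B6 = {1, 2, 7, 8}
Tree: B1–B2, B2–B3, B3–B4, B4–B5, B1–B6

Every bag has size at most 4, so the width is 4 − 1 = 3 and tw(G) ≤ 3. For the lower bound, the 4 vertices {0, 1, 4, 6} are pairwise adjacent, and any tree decomposition puts a clique entirely inside one bag — forcing width ≥ 3. The upper and lower bounds meet at 3, so that is the treewidth.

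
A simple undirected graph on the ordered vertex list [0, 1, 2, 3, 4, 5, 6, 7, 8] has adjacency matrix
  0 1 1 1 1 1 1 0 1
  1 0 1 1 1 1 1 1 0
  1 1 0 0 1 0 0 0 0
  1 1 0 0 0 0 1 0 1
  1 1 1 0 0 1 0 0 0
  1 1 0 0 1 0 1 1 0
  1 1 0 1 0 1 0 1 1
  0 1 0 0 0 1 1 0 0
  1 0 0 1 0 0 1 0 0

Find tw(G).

3

A width-3 tree decomposition is:
Bags: B1 = {0, 1, 5, 6}  B2 = {0, 1, 3, 6}  B3 = {0, 3, 6, 8}  B4 = {0, 1, 4, 5}  B5 = {1, 5, 6, 7}  B6 = {0, 1, 2, 4}
Tree: B1–B2, B2–B3, B1–B4, B1–B5, B4–B6
The largest bag has 4 vertices, giving width 3; this decomposition certifies tw(G) ≤ 3. Conversely, {0, 3, 6, 8} is a clique of size 4, and the vertices of any clique must share a bag in every tree decomposition; so some bag has ≥ 4 vertices and tw(G) ≥ 3. Combining the bounds, tw(G) = 3.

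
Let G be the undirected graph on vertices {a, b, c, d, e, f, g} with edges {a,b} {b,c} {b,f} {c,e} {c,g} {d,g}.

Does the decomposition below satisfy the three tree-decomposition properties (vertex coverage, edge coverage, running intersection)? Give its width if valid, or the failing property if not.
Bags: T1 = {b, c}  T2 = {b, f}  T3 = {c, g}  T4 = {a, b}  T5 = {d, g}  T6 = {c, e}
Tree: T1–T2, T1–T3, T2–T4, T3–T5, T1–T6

Every vertex of G appears in some bag (union = {a, b, c, d, e, f, g}); every edge is covered by a bag; and for each vertex v the set of bags containing v is connected in the bag tree. The decomposition is therefore valid. The largest bag has 2 vertices, so the width is 1.

Yes; width 1.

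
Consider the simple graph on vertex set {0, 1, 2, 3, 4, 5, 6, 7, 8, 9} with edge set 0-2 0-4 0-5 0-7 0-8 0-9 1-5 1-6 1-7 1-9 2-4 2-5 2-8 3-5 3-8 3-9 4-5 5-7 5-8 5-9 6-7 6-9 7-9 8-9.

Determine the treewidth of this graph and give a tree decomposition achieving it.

Treewidth 3.
Bags: B1 = {0, 5, 7, 9}  B2 = {0, 5, 8, 9}  B3 = {0, 2, 5, 8}  B4 = {1, 5, 7, 9}  B5 = {1, 6, 7, 9}  B6 = {3, 5, 8, 9}  B7 = {0, 2, 4, 5}
Tree: B1–B2, B2–B3, B1–B4, B4–B5, B2–B6, B3–B7

The largest bag has 4 vertices, giving width 3; this decomposition certifies tw(G) ≤ 3. For the lower bound, the 4 vertices {0, 5, 8, 9} are pairwise adjacent, and any tree decomposition puts a clique entirely inside one bag — forcing width ≥ 3. Combining the bounds, tw(G) = 3.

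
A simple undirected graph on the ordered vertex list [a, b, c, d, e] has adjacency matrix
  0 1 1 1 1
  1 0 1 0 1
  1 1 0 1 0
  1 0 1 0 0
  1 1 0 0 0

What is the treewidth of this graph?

A width-2 tree decomposition is:
Bags: B1 = {a, c, d}  B2 = {a, b, c}  B3 = {a, b, e}
Tree: B1–B2, B2–B3
The largest bag has 3 vertices, giving width 2; this decomposition certifies tw(G) ≤ 2. On the other hand G contains the 3-clique {a, b, e}. A clique must lie in a single bag of any decomposition, so no decomposition can have width below 2. Hence tw(G) = 2 exactly.

2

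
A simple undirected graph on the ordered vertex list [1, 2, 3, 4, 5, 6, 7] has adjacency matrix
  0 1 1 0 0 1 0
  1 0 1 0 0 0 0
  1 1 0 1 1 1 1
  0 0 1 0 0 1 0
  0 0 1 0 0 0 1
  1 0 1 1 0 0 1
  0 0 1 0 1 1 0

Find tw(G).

2

A width-2 tree decomposition is:
Bags: B1 = {3, 4, 6}  B2 = {3, 6, 7}  B3 = {1, 3, 6}  B4 = {3, 5, 7}  B5 = {1, 2, 3}
Tree: B1–B2, B1–B3, B2–B4, B3–B5
The largest bag has 3 vertices, giving width 2; this decomposition certifies tw(G) ≤ 2. On the other hand G contains the 3-clique {1, 2, 3}. A clique must lie in a single bag of any decomposition, so no decomposition can have width below 2. Therefore the treewidth is 2.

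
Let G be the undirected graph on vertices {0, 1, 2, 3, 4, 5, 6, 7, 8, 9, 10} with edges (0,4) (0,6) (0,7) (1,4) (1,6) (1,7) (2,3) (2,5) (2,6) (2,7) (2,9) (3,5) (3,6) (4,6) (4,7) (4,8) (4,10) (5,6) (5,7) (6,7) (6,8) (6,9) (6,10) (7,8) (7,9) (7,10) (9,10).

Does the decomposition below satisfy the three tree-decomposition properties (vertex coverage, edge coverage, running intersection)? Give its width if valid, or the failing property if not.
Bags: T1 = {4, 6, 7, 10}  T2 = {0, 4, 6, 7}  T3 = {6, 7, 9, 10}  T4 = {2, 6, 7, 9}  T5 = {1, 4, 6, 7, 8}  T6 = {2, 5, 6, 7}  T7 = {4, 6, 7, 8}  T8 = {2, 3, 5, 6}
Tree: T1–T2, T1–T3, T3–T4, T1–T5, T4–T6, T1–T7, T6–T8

No — bags containing vertex 8 are not connected in the tree.

A tree decomposition must satisfy three properties: every vertex lies in some bag; for every edge, both endpoints lie together in some bag; and for every vertex, the bags containing it form a connected subtree. Here bags containing vertex 8 are not connected in the tree, so the decomposition is invalid.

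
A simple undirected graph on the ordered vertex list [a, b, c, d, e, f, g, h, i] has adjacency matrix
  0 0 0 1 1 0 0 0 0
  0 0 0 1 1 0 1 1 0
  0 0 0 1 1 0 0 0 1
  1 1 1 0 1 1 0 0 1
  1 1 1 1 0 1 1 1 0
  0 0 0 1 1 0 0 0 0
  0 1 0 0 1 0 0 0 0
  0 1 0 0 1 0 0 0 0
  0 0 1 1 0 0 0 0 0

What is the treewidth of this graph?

2

A width-2 tree decomposition is:
Bags: B1 = {b, d, e}  B2 = {c, d, e}  B3 = {b, e, h}  B4 = {d, e, f}  B5 = {c, d, i}  B6 = {b, e, g}  B7 = {a, d, e}
Tree: B1–B2, B1–B3, B1–B4, B2–B5, B3–B6, B1–B7
The largest bag has 3 vertices, giving width 2; this decomposition certifies tw(G) ≤ 2. On the other hand G contains the 3-clique {d, e, f}. A clique must lie in a single bag of any decomposition, so no decomposition can have width below 2. Therefore the treewidth is 2.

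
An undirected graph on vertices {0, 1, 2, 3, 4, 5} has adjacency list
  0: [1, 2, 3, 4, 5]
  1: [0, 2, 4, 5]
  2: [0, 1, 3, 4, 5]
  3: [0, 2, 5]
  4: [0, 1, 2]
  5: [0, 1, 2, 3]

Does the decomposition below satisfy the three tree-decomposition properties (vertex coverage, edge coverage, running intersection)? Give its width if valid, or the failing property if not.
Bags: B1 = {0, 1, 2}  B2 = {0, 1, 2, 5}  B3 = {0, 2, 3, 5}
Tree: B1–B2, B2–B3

No — vertex 4 appears in no bag.

A tree decomposition must satisfy three properties: every vertex lies in some bag; for every edge, both endpoints lie together in some bag; and for every vertex, the bags containing it form a connected subtree. Here vertex 4 appears in no bag, so the decomposition is invalid.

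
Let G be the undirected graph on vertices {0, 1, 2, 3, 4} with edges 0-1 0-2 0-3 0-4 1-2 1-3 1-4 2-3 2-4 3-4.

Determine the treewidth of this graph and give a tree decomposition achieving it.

Treewidth 4.
One such decomposition:
Bags: B1 = {0, 1, 2, 3, 4}
Tree: (single bag)

A single bag containing all 5 vertices is trivially a valid decomposition of width 4. Conversely, {0, 1, 2, 3, 4} is a clique of size 5, and the vertices of any clique must share a bag in every tree decomposition; so some bag has ≥ 5 vertices and tw(G) ≥ 4. Combining the bounds, tw(G) = 4.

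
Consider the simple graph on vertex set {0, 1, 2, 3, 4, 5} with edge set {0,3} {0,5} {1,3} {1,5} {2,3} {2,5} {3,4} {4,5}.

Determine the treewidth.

A width-2 tree decomposition is:
Bags: B1 = {0, 3, 5}  B2 = {2, 3, 5}  B3 = {3, 4, 5}  B4 = {1, 3, 5}
Tree: B1–B2, B2–B3, B3–B4
Each bag holds 3 vertices, so the decomposition has width 2, which upper-bounds the treewidth. For the lower bound, G contains the cycle 0–5–2–3–0, so G is not a forest; only forests have treewidth ≤ 1, hence tw(G) ≥ 2. Therefore the treewidth is 2.

2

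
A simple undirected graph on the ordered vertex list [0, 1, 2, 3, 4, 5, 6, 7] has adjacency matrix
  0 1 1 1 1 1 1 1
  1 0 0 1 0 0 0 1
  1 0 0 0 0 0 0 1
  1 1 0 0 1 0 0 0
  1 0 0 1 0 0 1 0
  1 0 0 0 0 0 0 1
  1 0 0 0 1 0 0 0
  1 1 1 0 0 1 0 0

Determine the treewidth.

2

A width-2 tree decomposition is:
Bags: B1 = {0, 1, 3}  B2 = {0, 1, 7}  B3 = {0, 5, 7}  B4 = {0, 3, 4}  B5 = {0, 4, 6}  B6 = {0, 2, 7}
Tree: B1–B2, B2–B3, B1–B4, B4–B5, B2–B6
Each bag holds 3 vertices, so the decomposition has width 2, which upper-bounds the treewidth. For the lower bound, the 3 vertices {0, 1, 3} are pairwise adjacent, and any tree decomposition puts a clique entirely inside one bag — forcing width ≥ 2. Combining the bounds, tw(G) = 2.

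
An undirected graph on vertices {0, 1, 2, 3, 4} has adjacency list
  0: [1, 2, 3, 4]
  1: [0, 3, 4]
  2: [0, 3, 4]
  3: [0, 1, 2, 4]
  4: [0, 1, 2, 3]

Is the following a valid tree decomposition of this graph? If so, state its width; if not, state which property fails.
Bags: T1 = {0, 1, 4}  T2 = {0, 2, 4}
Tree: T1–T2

No — vertex 3 appears in no bag.

A tree decomposition must satisfy three properties: every vertex lies in some bag; for every edge, both endpoints lie together in some bag; and for every vertex, the bags containing it form a connected subtree. Here vertex 3 appears in no bag, so the decomposition is invalid.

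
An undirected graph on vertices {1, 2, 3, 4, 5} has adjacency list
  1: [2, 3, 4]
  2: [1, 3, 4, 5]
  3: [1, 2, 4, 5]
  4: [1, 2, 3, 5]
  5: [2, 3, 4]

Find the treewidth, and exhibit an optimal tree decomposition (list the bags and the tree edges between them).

Every bag has size at most 4, so the width is 4 − 1 = 3 and tw(G) ≤ 3. On the other hand G contains the 4-clique {1, 2, 3, 4}. A clique must lie in a single bag of any decomposition, so no decomposition can have width below 3. Combining the bounds, tw(G) = 3.

Treewidth 3.
One optimal decomposition is:
Bags: B1 = {1, 2, 3, 4}  B2 = {2, 3, 4, 5}
Tree: B1–B2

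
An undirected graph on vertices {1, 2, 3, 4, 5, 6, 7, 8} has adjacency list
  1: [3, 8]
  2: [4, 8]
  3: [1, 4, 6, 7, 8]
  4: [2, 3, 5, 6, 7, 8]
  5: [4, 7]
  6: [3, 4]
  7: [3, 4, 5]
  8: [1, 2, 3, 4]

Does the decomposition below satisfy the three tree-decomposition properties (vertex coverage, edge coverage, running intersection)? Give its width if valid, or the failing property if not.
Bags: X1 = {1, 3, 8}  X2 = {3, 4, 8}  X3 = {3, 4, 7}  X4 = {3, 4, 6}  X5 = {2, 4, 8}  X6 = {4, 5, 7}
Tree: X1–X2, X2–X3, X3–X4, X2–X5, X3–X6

Vertex coverage: the bags together contain {1, 2, 3, 4, 5, 6, 7, 8}, the full vertex set. Edge coverage: each edge of G has both endpoints in at least one bag. Running intersection: for every vertex, the bags containing it form a connected subtree. All three properties hold, so this is a valid tree decomposition of width max|bag| − 1 = 2, and hence tw(G) ≤ 2.

Yes; width 2.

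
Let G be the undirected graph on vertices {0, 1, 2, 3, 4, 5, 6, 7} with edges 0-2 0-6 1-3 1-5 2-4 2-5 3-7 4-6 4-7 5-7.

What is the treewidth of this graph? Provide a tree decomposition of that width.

Treewidth 2.
One such decomposition:
Bags: B1 = {0, 4, 6}  B2 = {0, 2, 4}  B3 = {2, 4, 7}  B4 = {2, 5, 7}  B5 = {3, 5, 7}  B6 = {1, 3, 5}
Tree: B1–B2, B2–B3, B3–B4, B4–B5, B5–B6

The largest bag has 3 vertices, giving width 2; this decomposition certifies tw(G) ≤ 2. Since 6–0–2–4–6 is a cycle in G, G is not acyclic. Forests are exactly the graphs of treewidth ≤ 1, so tw(G) ≥ 2. The upper and lower bounds meet at 2, so that is the treewidth.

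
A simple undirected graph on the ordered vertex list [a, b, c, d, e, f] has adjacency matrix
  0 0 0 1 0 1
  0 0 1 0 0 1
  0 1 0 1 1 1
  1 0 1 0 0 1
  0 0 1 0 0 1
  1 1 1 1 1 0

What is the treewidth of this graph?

2

A width-2 tree decomposition is:
Bags: B1 = {c, e, f}  B2 = {c, d, f}  B3 = {a, d, f}  B4 = {b, c, f}
Tree: B1–B2, B2–B3, B1–B4
Every bag has size at most 3, so the width is 3 − 1 = 2 and tw(G) ≤ 2. Conversely, {c, d, f} is a clique of size 3, and the vertices of any clique must share a bag in every tree decomposition; so some bag has ≥ 3 vertices and tw(G) ≥ 2. Therefore the treewidth is 2.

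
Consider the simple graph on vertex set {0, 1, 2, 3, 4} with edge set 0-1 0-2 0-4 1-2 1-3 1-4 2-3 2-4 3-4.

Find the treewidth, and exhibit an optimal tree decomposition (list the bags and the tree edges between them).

Every bag has size at most 4, so the width is 4 − 1 = 3 and tw(G) ≤ 3. For the lower bound, the 4 vertices {0, 1, 2, 4} are pairwise adjacent, and any tree decomposition puts a clique entirely inside one bag — forcing width ≥ 3. Hence tw(G) = 3 exactly.

Treewidth 3.
One such decomposition:
Bags: B1 = {1, 2, 3, 4}  B2 = {0, 1, 2, 4}
Tree: B1–B2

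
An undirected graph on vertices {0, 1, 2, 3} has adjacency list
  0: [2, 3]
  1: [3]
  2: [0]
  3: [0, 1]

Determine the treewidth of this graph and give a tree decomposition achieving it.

Every bag has size at most 2, so the width is 2 − 1 = 1 and tw(G) ≤ 1. Since G has at least one edge (e.g. 2–0), it is not an edgeless graph, so tw(G) ≥ 1. Hence tw(G) = 1 exactly.

Treewidth 1.
One such decomposition:
Bags: B1 = {0, 2}  B2 = {0, 3}  B3 = {1, 3}
Tree: B1–B2, B2–B3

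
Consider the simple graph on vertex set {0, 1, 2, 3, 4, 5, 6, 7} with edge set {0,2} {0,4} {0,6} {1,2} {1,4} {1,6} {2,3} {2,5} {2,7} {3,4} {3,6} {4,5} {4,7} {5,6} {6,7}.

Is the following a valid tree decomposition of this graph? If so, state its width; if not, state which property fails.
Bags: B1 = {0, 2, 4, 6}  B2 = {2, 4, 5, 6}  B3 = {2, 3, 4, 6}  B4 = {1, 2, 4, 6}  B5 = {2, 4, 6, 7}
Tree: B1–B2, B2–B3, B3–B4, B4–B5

Yes; width 3.

Checking the three conditions: (i) the bags cover all of {0, 1, 2, 3, 4, 5, 6, 7}; (ii) for each edge, some bag contains both endpoints; (iii) the bags containing any fixed vertex form a subtree. All hold, so the decomposition is valid with width 4 − 1 = 3.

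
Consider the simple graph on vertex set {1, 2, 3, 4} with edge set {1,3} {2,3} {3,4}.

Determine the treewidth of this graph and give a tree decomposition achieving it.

Each bag holds 2 vertices, so the decomposition has width 1, which upper-bounds the treewidth. Any graph with an edge has treewidth ≥ 1, and G has the edge 3–1. Combining the bounds, tw(G) = 1.

Treewidth 1.
One optimal decomposition is:
Bags: B1 = {1, 3}  B2 = {3, 4}  B3 = {2, 3}
Tree: B1–B2, B1–B3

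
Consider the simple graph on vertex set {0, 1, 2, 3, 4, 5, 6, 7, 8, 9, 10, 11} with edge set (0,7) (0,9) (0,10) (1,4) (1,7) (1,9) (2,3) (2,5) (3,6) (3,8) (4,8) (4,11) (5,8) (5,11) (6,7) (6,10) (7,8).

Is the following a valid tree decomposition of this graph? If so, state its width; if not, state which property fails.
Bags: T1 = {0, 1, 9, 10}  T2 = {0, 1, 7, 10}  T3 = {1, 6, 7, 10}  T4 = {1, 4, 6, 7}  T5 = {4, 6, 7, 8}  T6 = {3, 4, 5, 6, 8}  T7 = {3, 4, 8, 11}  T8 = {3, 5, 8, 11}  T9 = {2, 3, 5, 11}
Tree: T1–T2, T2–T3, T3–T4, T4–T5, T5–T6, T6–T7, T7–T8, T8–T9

No — bags containing vertex 5 are not connected in the tree.

A tree decomposition must satisfy three properties: every vertex lies in some bag; for every edge, both endpoints lie together in some bag; and for every vertex, the bags containing it form a connected subtree. Here bags containing vertex 5 are not connected in the tree, so the decomposition is invalid.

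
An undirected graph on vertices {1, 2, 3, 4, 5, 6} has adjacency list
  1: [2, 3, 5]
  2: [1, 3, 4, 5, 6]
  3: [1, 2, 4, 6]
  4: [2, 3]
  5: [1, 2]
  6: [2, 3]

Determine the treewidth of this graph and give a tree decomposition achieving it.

Each bag holds 3 vertices, so the decomposition has width 2, which upper-bounds the treewidth. For the lower bound, the 3 vertices {1, 2, 3} are pairwise adjacent, and any tree decomposition puts a clique entirely inside one bag — forcing width ≥ 2. Combining the bounds, tw(G) = 2.

Treewidth 2.
One such decomposition:
Bags: B1 = {1, 2, 3}  B2 = {1, 2, 5}  B3 = {2, 3, 4}  B4 = {2, 3, 6}
Tree: B1–B2, B1–B3, B3–B4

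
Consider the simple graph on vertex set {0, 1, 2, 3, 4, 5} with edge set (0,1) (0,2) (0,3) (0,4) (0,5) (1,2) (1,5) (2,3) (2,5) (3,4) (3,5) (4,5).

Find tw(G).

3

A width-3 tree decomposition is:
Bags: B1 = {0, 2, 3, 5}  B2 = {0, 1, 2, 5}  B3 = {0, 3, 4, 5}
Tree: B1–B2, B1–B3
The largest bag has 4 vertices, giving width 3; this decomposition certifies tw(G) ≤ 3. On the other hand G contains the 4-clique {0, 1, 2, 5}. A clique must lie in a single bag of any decomposition, so no decomposition can have width below 3. The upper and lower bounds meet at 3, so that is the treewidth.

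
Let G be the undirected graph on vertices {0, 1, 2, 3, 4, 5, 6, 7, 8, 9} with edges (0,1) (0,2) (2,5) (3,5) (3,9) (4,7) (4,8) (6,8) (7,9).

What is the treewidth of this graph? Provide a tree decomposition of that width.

Each bag holds 2 vertices, so the decomposition has width 1, which upper-bounds the treewidth. Since G has at least one edge (e.g. 1–0), it is not an edgeless graph, so tw(G) ≥ 1. Hence tw(G) = 1 exactly.

Treewidth 1.
Bags: B1 = {0, 1}  B2 = {0, 2}  B3 = {2, 5}  B4 = {3, 5}  B5 = {3, 9}  B6 = {7, 9}  B7 = {4, 7}  B8 = {4, 8}  B9 = {6, 8}
Tree: B1–B2, B2–B3, B3–B4, B4–B5, B5–B6, B6–B7, B7–B8, B8–B9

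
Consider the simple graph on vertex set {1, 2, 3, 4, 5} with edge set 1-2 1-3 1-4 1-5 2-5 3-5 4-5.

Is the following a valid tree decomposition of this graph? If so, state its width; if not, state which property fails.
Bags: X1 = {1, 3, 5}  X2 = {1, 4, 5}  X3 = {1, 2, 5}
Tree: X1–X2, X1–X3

Yes; width 2.

Checking the three conditions: (i) the bags cover all of {1, 2, 3, 4, 5}; (ii) for each edge, some bag contains both endpoints; (iii) the bags containing any fixed vertex form a subtree. All hold, so the decomposition is valid with width 3 − 1 = 2.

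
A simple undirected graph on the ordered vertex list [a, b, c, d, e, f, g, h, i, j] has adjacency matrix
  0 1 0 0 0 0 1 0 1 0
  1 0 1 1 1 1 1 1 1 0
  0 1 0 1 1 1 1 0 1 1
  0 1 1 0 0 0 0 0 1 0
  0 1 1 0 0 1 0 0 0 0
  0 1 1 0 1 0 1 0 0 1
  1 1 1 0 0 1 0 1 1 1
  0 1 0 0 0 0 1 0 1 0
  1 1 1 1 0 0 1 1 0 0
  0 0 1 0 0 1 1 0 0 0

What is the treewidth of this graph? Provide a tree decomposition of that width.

Every bag has size at most 4, so the width is 4 − 1 = 3 and tw(G) ≤ 3. Conversely, {c, f, g, j} is a clique of size 4, and the vertices of any clique must share a bag in every tree decomposition; so some bag has ≥ 4 vertices and tw(G) ≥ 3. Therefore the treewidth is 3.

Treewidth 3.
One such decomposition:
Bags: B1 = {b, c, f, g}  B2 = {c, f, g, j}  B3 = {b, c, e, f}  B4 = {b, c, g, i}  B5 = {b, c, d, i}  B6 = {b, g, h, i}  B7 = {a, b, g, i}
Tree: B1–B2, B1–B3, B1–B4, B4–B5, B4–B6, B6–B7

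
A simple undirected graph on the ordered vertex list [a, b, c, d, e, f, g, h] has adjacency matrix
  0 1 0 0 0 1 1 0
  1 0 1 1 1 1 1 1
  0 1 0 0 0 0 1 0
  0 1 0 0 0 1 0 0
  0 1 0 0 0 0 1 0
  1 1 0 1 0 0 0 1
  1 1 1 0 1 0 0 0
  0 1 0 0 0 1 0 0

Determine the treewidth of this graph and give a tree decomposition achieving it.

Each bag holds 3 vertices, so the decomposition has width 2, which upper-bounds the treewidth. On the other hand G contains the 3-clique {b, e, g}. A clique must lie in a single bag of any decomposition, so no decomposition can have width below 2. Combining the bounds, tw(G) = 2.

Treewidth 2.
Bags: B1 = {a, b, g}  B2 = {a, b, f}  B3 = {b, f, h}  B4 = {b, d, f}  B5 = {b, c, g}  B6 = {b, e, g}
Tree: B1–B2, B2–B3, B3–B4, B1–B5, B5–B6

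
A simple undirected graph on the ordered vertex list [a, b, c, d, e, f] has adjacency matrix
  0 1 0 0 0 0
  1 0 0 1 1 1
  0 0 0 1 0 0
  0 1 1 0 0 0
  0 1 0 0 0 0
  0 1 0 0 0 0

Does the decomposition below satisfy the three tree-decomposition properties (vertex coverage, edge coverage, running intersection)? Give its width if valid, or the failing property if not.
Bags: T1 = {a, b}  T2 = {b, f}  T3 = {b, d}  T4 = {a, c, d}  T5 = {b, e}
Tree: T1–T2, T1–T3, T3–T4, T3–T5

No — bags containing vertex a are not connected in the tree.

A tree decomposition must satisfy three properties: every vertex lies in some bag; for every edge, both endpoints lie together in some bag; and for every vertex, the bags containing it form a connected subtree. Here bags containing vertex a are not connected in the tree, so the decomposition is invalid.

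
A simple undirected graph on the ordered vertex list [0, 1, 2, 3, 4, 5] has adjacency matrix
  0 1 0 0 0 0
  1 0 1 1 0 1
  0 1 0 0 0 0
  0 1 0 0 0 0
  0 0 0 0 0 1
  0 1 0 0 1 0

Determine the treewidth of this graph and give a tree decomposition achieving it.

The largest bag has 2 vertices, giving width 1; this decomposition certifies tw(G) ≤ 1. Since G has at least one edge (e.g. 5–1), it is not an edgeless graph, so tw(G) ≥ 1. The upper and lower bounds meet at 1, so that is the treewidth.

Treewidth 1.
Bags: B1 = {1, 5}  B2 = {0, 1}  B3 = {1, 3}  B4 = {1, 2}  B5 = {4, 5}
Tree: B1–B2, B2–B3, B1–B4, B1–B5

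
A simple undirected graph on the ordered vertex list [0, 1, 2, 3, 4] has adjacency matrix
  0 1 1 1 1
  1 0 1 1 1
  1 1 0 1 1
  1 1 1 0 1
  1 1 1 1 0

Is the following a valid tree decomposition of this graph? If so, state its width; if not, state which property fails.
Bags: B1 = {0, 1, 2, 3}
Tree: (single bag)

No — vertex 4 appears in no bag.

A tree decomposition must satisfy three properties: every vertex lies in some bag; for every edge, both endpoints lie together in some bag; and for every vertex, the bags containing it form a connected subtree. Here vertex 4 appears in no bag, so the decomposition is invalid.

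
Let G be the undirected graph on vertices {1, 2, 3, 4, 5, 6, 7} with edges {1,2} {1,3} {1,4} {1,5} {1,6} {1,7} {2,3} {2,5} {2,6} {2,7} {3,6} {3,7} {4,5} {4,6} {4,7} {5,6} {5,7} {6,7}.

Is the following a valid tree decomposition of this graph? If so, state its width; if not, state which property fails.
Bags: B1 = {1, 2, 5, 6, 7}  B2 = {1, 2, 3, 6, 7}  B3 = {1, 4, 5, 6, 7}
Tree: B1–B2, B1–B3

Yes; width 4.

Vertex coverage: the bags together contain {1, 2, 3, 4, 5, 6, 7}, the full vertex set. Edge coverage: each edge of G has both endpoints in at least one bag. Running intersection: for every vertex, the bags containing it form a connected subtree. All three properties hold, so this is a valid tree decomposition of width max|bag| − 1 = 4, and hence tw(G) ≤ 4.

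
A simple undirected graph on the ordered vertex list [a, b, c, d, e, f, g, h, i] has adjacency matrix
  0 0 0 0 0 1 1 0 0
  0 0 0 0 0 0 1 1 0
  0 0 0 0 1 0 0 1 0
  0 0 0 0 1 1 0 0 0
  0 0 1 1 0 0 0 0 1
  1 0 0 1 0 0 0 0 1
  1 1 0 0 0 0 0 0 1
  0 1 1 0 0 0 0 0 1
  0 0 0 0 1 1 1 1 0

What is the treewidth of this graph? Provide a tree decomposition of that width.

Each bag holds 4 vertices, so the decomposition has width 3, which upper-bounds the treewidth. For the lower bound: the 4 vertex sets {b,c,h}, {g}, {i}, {a,d,e,f} are disjoint, each induces a connected subgraph, and every pair is joined by at least one edge of G. Contracting each set to a single vertex therefore yields K_{4} as a minor, and since treewidth is minor-monotone, tw(G) ≥ tw(K_{4}) = 3. Hence tw(G) = 3 exactly.

Treewidth 3.
One optimal decomposition is:
Bags: B1 = {b, c, g, h}  B2 = {c, g, h, i}  B3 = {c, e, g, i}  B4 = {a, e, g, i}  B5 = {a, e, f, i}  B6 = {a, d, e, f}
Tree: B1–B2, B2–B3, B3–B4, B4–B5, B5–B6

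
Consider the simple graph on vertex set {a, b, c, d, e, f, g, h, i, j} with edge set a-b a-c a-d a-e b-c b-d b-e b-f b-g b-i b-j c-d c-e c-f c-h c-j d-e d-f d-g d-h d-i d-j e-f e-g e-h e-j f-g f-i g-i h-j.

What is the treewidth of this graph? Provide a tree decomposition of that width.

Treewidth 4.
One such decomposition:
Bags: B1 = {b, c, d, e, f}  B2 = {b, d, e, f, g}  B3 = {a, b, c, d, e}  B4 = {b, c, d, e, j}  B5 = {c, d, e, h, j}  B6 = {b, d, f, g, i}
Tree: B1–B2, B1–B3, B1–B4, B4–B5, B2–B6

The largest bag has 5 vertices, giving width 4; this decomposition certifies tw(G) ≤ 4. On the other hand G contains the 5-clique {c, d, e, h, j}. A clique must lie in a single bag of any decomposition, so no decomposition can have width below 4. Hence tw(G) = 4 exactly.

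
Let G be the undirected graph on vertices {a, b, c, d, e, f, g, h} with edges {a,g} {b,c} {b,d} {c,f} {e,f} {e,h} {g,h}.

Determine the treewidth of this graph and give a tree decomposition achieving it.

Treewidth 1.
Bags: B1 = {a, g}  B2 = {g, h}  B3 = {e, h}  B4 = {e, f}  B5 = {c, f}  B6 = {b, c}  B7 = {b, d}
Tree: B1–B2, B2–B3, B3–B4, B4–B5, B5–B6, B6–B7

Every bag has size at most 2, so the width is 2 − 1 = 1 and tw(G) ≤ 1. Since G has at least one edge (e.g. a–g), it is not an edgeless graph, so tw(G) ≥ 1. Therefore the treewidth is 1.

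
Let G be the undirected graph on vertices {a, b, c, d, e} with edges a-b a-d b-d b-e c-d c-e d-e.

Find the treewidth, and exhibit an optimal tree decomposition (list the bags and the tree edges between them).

Treewidth 2.
One such decomposition:
Bags: B1 = {c, d, e}  B2 = {b, d, e}  B3 = {a, b, d}
Tree: B1–B2, B2–B3

Every bag has size at most 3, so the width is 3 − 1 = 2 and tw(G) ≤ 2. On the other hand G contains the 3-clique {c, d, e}. A clique must lie in a single bag of any decomposition, so no decomposition can have width below 2. The upper and lower bounds meet at 2, so that is the treewidth.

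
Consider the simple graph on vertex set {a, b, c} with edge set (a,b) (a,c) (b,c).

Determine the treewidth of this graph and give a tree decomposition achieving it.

Treewidth 2.
Bags: B1 = {a, b, c}
Tree: (single bag)

With just one bag of size 3, the width is 3 − 1 = 2, so tw(G) ≤ 2. Conversely, {a, b, c} is a clique of size 3, and the vertices of any clique must share a bag in every tree decomposition; so some bag has ≥ 3 vertices and tw(G) ≥ 2. Combining the bounds, tw(G) = 2.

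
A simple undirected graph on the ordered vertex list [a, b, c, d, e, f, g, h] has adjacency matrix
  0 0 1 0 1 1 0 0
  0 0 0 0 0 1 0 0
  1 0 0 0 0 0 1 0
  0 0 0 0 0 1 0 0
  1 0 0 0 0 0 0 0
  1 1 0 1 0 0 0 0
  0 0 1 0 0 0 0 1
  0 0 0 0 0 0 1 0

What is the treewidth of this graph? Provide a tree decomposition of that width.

Treewidth 1.
One optimal decomposition is:
Bags: B1 = {b, f}  B2 = {a, f}  B3 = {d, f}  B4 = {a, c}  B5 = {c, g}  B6 = {a, e}  B7 = {g, h}
Tree: B1–B2, B2–B3, B2–B4, B4–B5, B2–B6, B5–B7

Every bag has size at most 2, so the width is 2 − 1 = 1 and tw(G) ≤ 1. Any graph with an edge has treewidth ≥ 1, and G has the edge b–f. Hence tw(G) = 1 exactly.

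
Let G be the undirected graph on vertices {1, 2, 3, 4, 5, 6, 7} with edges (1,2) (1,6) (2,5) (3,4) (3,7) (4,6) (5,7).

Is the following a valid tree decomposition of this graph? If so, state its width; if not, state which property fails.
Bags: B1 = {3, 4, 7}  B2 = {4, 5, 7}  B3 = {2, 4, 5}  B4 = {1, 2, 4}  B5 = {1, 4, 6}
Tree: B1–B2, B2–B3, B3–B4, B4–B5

Every vertex of G appears in some bag (union = {1, 2, 3, 4, 5, 6, 7}); every edge is covered by a bag; and for each vertex v the set of bags containing v is connected in the bag tree. The decomposition is therefore valid. The largest bag has 3 vertices, so the width is 2.

Yes; width 2.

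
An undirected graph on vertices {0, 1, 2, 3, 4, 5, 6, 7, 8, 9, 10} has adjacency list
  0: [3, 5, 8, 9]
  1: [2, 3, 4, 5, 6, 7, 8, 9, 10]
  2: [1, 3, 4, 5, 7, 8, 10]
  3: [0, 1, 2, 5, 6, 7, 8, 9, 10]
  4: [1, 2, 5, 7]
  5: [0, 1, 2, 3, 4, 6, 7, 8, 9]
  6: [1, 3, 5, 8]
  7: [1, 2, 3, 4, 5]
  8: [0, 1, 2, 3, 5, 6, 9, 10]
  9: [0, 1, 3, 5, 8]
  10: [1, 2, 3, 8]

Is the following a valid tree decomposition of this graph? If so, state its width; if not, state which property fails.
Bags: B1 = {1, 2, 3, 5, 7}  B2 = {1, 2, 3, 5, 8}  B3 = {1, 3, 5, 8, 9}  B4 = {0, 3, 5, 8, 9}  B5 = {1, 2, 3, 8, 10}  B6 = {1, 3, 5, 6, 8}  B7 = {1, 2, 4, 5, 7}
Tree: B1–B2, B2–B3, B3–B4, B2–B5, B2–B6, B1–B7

Yes; width 4.

Every vertex of G appears in some bag (union = {0, 1, 2, 3, 4, 5, 6, 7, 8, 9, 10}); every edge is covered by a bag; and for each vertex v the set of bags containing v is connected in the bag tree. The decomposition is therefore valid. The largest bag has 5 vertices, so the width is 4.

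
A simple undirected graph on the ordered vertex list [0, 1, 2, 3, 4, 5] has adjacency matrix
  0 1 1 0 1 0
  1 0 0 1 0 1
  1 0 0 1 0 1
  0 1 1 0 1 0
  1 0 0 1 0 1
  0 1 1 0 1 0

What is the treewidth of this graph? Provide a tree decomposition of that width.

Treewidth 3.
One optimal decomposition is:
Bags: B1 = {0, 1, 3, 5}  B2 = {0, 3, 4, 5}  B3 = {0, 2, 3, 5}
Tree: B1–B2, B2–B3

Each bag holds 4 vertices, so the decomposition has width 3, which upper-bounds the treewidth. For the lower bound: the 4 vertex sets {1,5}, {3,4}, {0}, {2} are disjoint, each induces a connected subgraph, and every pair is joined by at least one edge of G. Contracting each set to a single vertex therefore yields K_{4} as a minor, and since treewidth is minor-monotone, tw(G) ≥ tw(K_{4}) = 3. Combining the bounds, tw(G) = 3.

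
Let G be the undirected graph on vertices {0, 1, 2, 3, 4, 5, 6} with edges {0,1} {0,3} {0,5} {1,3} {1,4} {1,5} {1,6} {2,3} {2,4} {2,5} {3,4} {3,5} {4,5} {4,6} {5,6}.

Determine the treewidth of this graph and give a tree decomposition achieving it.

Treewidth 3.
One such decomposition:
Bags: B1 = {2, 3, 4, 5}  B2 = {1, 3, 4, 5}  B3 = {1, 4, 5, 6}  B4 = {0, 1, 3, 5}
Tree: B1–B2, B2–B3, B2–B4

Each bag holds 4 vertices, so the decomposition has width 3, which upper-bounds the treewidth. For the lower bound, the 4 vertices {0, 1, 3, 5} are pairwise adjacent, and any tree decomposition puts a clique entirely inside one bag — forcing width ≥ 3. Hence tw(G) = 3 exactly.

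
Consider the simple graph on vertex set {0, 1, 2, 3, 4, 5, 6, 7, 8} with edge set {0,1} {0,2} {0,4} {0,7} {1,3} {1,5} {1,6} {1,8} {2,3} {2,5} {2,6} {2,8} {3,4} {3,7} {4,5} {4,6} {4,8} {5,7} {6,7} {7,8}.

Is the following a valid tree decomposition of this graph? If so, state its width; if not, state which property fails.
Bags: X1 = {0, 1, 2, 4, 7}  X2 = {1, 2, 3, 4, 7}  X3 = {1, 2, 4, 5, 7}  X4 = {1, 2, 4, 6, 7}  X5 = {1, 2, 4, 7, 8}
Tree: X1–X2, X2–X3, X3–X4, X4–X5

Yes; width 4.

Vertex coverage: the bags together contain {0, 1, 2, 3, 4, 5, 6, 7, 8}, the full vertex set. Edge coverage: each edge of G has both endpoints in at least one bag. Running intersection: for every vertex, the bags containing it form a connected subtree. All three properties hold, so this is a valid tree decomposition of width max|bag| − 1 = 4, and hence tw(G) ≤ 4.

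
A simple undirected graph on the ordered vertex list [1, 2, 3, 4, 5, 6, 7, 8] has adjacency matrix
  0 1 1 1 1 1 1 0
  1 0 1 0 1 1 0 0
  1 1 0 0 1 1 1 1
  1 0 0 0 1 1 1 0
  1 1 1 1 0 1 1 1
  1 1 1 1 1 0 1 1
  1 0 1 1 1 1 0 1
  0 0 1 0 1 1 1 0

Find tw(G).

4

A width-4 tree decomposition is:
Bags: B1 = {1, 4, 5, 6, 7}  B2 = {1, 3, 5, 6, 7}  B3 = {3, 5, 6, 7, 8}  B4 = {1, 2, 3, 5, 6}
Tree: B1–B2, B2–B3, B2–B4
The largest bag has 5 vertices, giving width 4; this decomposition certifies tw(G) ≤ 4. Conversely, {3, 5, 6, 7, 8} is a clique of size 5, and the vertices of any clique must share a bag in every tree decomposition; so some bag has ≥ 5 vertices and tw(G) ≥ 4. Therefore the treewidth is 4.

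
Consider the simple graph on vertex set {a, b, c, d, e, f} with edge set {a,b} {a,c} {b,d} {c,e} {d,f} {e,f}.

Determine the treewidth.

2

A width-2 tree decomposition is:
Bags: B1 = {a, c, e}  B2 = {a, b, e}  B3 = {b, d, e}  B4 = {d, e, f}
Tree: B1–B2, B2–B3, B3–B4
Every bag has size at most 3, so the width is 3 − 1 = 2 and tw(G) ≤ 2. Since e–c–a–b–d–f–e is a cycle in G, G is not acyclic. Forests are exactly the graphs of treewidth ≤ 1, so tw(G) ≥ 2. Therefore the treewidth is 2.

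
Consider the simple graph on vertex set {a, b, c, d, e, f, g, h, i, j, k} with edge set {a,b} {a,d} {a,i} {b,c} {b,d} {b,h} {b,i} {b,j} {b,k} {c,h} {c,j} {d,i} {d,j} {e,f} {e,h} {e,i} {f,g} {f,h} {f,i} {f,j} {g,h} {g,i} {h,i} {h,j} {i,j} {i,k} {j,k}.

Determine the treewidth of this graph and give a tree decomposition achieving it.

Every bag has size at most 4, so the width is 4 − 1 = 3 and tw(G) ≤ 3. On the other hand G contains the 4-clique {b, c, h, j}. A clique must lie in a single bag of any decomposition, so no decomposition can have width below 3. Combining the bounds, tw(G) = 3.

Treewidth 3.
Bags: B1 = {f, h, i, j}  B2 = {f, g, h, i}  B3 = {e, f, h, i}  B4 = {b, h, i, j}  B5 = {b, d, i, j}  B6 = {a, b, d, i}  B7 = {b, c, h, j}  B8 = {b, i, j, k}
Tree: B1–B2, B1–B3, B1–B4, B4–B5, B5–B6, B4–B7, B5–B8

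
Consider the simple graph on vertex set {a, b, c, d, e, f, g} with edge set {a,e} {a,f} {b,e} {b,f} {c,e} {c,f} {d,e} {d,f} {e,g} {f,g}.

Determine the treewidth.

A width-2 tree decomposition is:
Bags: B1 = {e, f, g}  B2 = {c, e, f}  B3 = {d, e, f}  B4 = {b, e, f}  B5 = {a, e, f}
Tree: B1–B2, B2–B3, B3–B4, B4–B5
Every bag has size at most 3, so the width is 3 − 1 = 2 and tw(G) ≤ 2. For the lower bound, G contains the cycle f–g–e–c–f, so G is not a forest; only forests have treewidth ≤ 1, hence tw(G) ≥ 2. Hence tw(G) = 2 exactly.

2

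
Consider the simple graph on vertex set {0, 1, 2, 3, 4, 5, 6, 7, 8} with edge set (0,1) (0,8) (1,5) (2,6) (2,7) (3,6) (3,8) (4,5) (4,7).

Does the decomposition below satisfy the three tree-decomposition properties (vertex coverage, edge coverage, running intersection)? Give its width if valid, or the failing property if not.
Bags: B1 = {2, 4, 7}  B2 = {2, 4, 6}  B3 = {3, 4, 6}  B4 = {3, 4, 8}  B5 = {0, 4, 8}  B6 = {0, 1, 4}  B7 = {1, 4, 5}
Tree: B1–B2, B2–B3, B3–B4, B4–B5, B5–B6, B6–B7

Yes; width 2.

Checking the three conditions: (i) the bags cover all of {0, 1, 2, 3, 4, 5, 6, 7, 8}; (ii) for each edge, some bag contains both endpoints; (iii) the bags containing any fixed vertex form a subtree. All hold, so the decomposition is valid with width 3 − 1 = 2.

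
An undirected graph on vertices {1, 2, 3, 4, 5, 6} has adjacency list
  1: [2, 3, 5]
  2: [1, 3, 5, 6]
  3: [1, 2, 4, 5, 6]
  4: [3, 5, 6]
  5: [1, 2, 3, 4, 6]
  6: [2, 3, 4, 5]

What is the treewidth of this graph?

3

A width-3 tree decomposition is:
Bags: B1 = {1, 2, 3, 5}  B2 = {2, 3, 5, 6}  B3 = {3, 4, 5, 6}
Tree: B1–B2, B2–B3
The largest bag has 4 vertices, giving width 3; this decomposition certifies tw(G) ≤ 3. On the other hand G contains the 4-clique {1, 2, 3, 5}. A clique must lie in a single bag of any decomposition, so no decomposition can have width below 3. The upper and lower bounds meet at 3, so that is the treewidth.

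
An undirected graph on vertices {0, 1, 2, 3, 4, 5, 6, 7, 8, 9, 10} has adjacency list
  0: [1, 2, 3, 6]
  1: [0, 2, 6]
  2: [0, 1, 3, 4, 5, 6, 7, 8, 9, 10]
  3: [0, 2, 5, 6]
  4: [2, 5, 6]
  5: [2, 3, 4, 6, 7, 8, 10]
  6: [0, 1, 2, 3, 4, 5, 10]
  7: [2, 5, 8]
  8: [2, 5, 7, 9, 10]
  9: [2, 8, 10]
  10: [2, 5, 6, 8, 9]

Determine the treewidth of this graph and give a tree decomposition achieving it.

Each bag holds 4 vertices, so the decomposition has width 3, which upper-bounds the treewidth. For the lower bound, the 4 vertices {0, 1, 2, 6} are pairwise adjacent, and any tree decomposition puts a clique entirely inside one bag — forcing width ≥ 3. Therefore the treewidth is 3.

Treewidth 3.
One such decomposition:
Bags: B1 = {2, 5, 6, 10}  B2 = {2, 3, 5, 6}  B3 = {2, 4, 5, 6}  B4 = {0, 2, 3, 6}  B5 = {2, 5, 8, 10}  B6 = {0, 1, 2, 6}  B7 = {2, 5, 7, 8}  B8 = {2, 8, 9, 10}
Tree: B1–B2, B2–B3, B2–B4, B1–B5, B4–B6, B5–B7, B5–B8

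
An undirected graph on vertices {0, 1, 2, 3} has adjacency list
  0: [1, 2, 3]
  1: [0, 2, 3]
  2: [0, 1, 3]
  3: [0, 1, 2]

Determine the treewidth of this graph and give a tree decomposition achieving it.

A single bag containing all 4 vertices is trivially a valid decomposition of width 3. For the lower bound, the 4 vertices {0, 1, 2, 3} are pairwise adjacent, and any tree decomposition puts a clique entirely inside one bag — forcing width ≥ 3. Hence tw(G) = 3 exactly.

Treewidth 3.
One optimal decomposition is:
Bags: B1 = {0, 1, 2, 3}
Tree: (single bag)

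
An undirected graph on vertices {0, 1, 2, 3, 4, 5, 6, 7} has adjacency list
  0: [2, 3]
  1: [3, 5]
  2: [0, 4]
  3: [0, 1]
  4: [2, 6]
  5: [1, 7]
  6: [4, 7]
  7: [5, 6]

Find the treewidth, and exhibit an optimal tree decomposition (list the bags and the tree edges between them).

The largest bag has 3 vertices, giving width 2; this decomposition certifies tw(G) ≤ 2. Since 6–4–2–0–3–1–5–7–6 is a cycle in G, G is not acyclic. Forests are exactly the graphs of treewidth ≤ 1, so tw(G) ≥ 2. Therefore the treewidth is 2.

Treewidth 2.
One such decomposition:
Bags: B1 = {2, 4, 6}  B2 = {0, 2, 6}  B3 = {0, 3, 6}  B4 = {1, 3, 6}  B5 = {1, 5, 6}  B6 = {5, 6, 7}
Tree: B1–B2, B2–B3, B3–B4, B4–B5, B5–B6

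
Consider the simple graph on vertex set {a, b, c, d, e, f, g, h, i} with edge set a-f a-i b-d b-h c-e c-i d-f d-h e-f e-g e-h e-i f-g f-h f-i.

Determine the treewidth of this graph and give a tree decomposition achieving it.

Treewidth 2.
Bags: B1 = {e, f, h}  B2 = {e, f, i}  B3 = {c, e, i}  B4 = {e, f, g}  B5 = {d, f, h}  B6 = {a, f, i}  B7 = {b, d, h}
Tree: B1–B2, B2–B3, B2–B4, B1–B5, B2–B6, B5–B7

Each bag holds 3 vertices, so the decomposition has width 2, which upper-bounds the treewidth. On the other hand G contains the 3-clique {c, e, i}. A clique must lie in a single bag of any decomposition, so no decomposition can have width below 2. Combining the bounds, tw(G) = 2.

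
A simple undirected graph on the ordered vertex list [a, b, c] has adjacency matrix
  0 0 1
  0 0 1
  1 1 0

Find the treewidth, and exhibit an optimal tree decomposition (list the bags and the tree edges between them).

Treewidth 1.
Bags: B1 = {a, c}  B2 = {b, c}
Tree: B1–B2

Every bag has size at most 2, so the width is 2 − 1 = 1 and tw(G) ≤ 1. Since G has at least one edge (e.g. a–c), it is not an edgeless graph, so tw(G) ≥ 1. Hence tw(G) = 1 exactly.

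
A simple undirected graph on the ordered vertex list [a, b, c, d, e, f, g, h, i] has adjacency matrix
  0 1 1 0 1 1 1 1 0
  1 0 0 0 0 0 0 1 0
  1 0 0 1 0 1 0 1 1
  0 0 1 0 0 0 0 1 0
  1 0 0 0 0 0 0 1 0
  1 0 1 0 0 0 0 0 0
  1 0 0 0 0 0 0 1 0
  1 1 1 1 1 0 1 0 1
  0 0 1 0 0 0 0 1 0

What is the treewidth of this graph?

2

A width-2 tree decomposition is:
Bags: B1 = {a, c, f}  B2 = {a, c, h}  B3 = {c, h, i}  B4 = {a, e, h}  B5 = {a, b, h}  B6 = {c, d, h}  B7 = {a, g, h}
Tree: B1–B2, B2–B3, B2–B4, B4–B5, B2–B6, B2–B7
Every bag has size at most 3, so the width is 3 − 1 = 2 and tw(G) ≤ 2. On the other hand G contains the 3-clique {c, d, h}. A clique must lie in a single bag of any decomposition, so no decomposition can have width below 2. The upper and lower bounds meet at 2, so that is the treewidth.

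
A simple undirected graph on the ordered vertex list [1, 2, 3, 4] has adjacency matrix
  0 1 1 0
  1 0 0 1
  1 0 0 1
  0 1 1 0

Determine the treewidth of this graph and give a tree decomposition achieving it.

Every bag has size at most 3, so the width is 3 − 1 = 2 and tw(G) ≤ 2. The edges 1–3–4–2–1 form a cycle, so G is not a tree and its treewidth is at least 2. Hence tw(G) = 2 exactly.

Treewidth 2.
Bags: B1 = {1, 3, 4}  B2 = {1, 2, 4}
Tree: B1–B2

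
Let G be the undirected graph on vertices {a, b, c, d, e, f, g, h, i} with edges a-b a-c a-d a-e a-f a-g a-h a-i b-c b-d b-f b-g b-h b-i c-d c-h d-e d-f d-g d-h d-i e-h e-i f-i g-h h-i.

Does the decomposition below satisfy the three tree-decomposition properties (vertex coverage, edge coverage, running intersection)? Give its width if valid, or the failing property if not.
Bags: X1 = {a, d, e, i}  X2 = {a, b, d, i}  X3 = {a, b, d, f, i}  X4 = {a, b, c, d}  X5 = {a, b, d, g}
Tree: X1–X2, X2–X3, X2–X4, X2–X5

No — vertex h appears in no bag.

A tree decomposition must satisfy three properties: every vertex lies in some bag; for every edge, both endpoints lie together in some bag; and for every vertex, the bags containing it form a connected subtree. Here vertex h appears in no bag, so the decomposition is invalid.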